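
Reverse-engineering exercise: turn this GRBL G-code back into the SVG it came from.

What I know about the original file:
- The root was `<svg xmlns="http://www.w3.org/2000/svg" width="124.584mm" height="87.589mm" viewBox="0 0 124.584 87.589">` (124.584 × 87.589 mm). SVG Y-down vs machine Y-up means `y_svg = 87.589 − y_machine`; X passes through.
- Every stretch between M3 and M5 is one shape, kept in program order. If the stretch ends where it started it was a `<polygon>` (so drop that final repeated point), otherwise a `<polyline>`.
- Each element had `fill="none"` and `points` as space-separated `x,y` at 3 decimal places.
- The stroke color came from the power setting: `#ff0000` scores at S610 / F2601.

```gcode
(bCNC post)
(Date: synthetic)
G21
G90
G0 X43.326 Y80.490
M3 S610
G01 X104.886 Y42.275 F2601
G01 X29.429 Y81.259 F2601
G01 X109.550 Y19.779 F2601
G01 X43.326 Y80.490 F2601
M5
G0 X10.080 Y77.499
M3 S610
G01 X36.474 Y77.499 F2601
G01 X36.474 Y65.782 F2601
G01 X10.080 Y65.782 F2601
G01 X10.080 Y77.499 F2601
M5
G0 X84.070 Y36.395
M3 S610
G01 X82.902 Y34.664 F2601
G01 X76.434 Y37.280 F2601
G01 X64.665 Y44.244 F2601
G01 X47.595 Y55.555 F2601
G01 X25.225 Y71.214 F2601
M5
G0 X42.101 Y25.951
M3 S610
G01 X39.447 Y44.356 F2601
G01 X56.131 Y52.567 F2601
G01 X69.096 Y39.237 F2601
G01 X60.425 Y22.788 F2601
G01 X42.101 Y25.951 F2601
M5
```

<svg xmlns="http://www.w3.org/2000/svg" width="124.584mm" height="87.589mm" viewBox="0 0 124.584 87.589">
  <polygon points="43.326,7.099 104.886,45.314 29.429,6.330 109.550,67.810" fill="none" stroke="#ff0000"/>
  <polygon points="10.080,10.090 36.474,10.090 36.474,21.807 10.080,21.807" fill="none" stroke="#ff0000"/>
  <polyline points="84.070,51.194 82.902,52.925 76.434,50.309 64.665,43.345 47.595,32.034 25.225,16.375" fill="none" stroke="#ff0000"/>
  <polygon points="42.101,61.638 39.447,43.233 56.131,35.022 69.096,48.352 60.425,64.801" fill="none" stroke="#ff0000"/>
</svg>

Each laser-on run becomes one SVG element. Flip Y back into SVG space with y_svg = 87.589 − y_machine. Every run uses S610, so all elements get stroke `#ff0000` (score).

Run 1: The run returns to its start, so emit a `<polygon>` with points (Y-flipped): 43.326,7.099 104.886,45.314 29.429,6.330 109.550,67.810.

Run 2: The run returns to its start, so emit a `<polygon>` with points (Y-flipped): 10.080,10.090 36.474,10.090 36.474,21.807 10.080,21.807.

Run 3: The run is open, so emit a `<polyline>` with points (Y-flipped): 84.070,51.194 82.902,52.925 76.434,50.309 64.665,43.345 47.595,32.034 25.225,16.375.

Run 4: The run returns to its start, so emit a `<polygon>` with points (Y-flipped): 42.101,61.638 39.447,43.233 56.131,35.022 69.096,48.352 60.425,64.801.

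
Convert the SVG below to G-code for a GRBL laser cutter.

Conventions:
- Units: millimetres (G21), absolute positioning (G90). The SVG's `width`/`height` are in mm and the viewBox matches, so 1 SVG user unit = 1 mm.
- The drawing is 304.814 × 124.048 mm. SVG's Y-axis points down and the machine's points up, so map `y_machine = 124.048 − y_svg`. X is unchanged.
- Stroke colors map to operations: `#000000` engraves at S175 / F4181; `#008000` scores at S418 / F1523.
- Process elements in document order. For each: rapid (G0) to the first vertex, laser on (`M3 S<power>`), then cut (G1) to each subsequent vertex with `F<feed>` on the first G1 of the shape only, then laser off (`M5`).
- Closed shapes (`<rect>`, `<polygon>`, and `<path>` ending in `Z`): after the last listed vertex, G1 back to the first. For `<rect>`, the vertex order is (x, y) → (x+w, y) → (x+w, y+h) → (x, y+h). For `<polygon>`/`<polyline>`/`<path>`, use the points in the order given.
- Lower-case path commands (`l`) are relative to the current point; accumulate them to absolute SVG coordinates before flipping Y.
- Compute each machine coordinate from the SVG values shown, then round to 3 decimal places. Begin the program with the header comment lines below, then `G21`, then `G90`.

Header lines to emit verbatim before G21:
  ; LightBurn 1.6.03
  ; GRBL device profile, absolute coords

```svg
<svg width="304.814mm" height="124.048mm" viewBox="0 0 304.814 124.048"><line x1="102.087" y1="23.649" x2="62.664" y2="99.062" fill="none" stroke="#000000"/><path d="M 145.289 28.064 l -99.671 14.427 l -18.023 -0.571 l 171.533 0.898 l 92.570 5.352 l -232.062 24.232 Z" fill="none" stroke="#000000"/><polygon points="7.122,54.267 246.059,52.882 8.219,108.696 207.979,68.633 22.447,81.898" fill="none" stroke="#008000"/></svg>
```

; LightBurn 1.6.03
; GRBL device profile, absolute coords
G21
G90
G0 X102.087 Y100.399
M3 S175
G1 X62.664 Y24.986 F4181
M5
G0 X145.289 Y95.984
M3 S175
G1 X45.618 Y81.557 F4181
G1 X27.595 Y82.128
G1 X199.128 Y81.230
G1 X291.698 Y75.878
G1 X59.636 Y51.646
G1 X145.289 Y95.984
M5
G0 X7.122 Y69.781
M3 S418
G1 X246.059 Y71.166 F1523
G1 X8.219 Y15.352
G1 X207.979 Y55.415
G1 X22.447 Y42.150
G1 X7.122 Y69.781
M5

1 u = 1 mm; y_m = 124.048 − y.

[1] `<line>` line segment, #000000→engrave S175 F4181: (102.087,100.399) → (62.664,24.986)

[2] `<path>` closed polygon, #000000→engrave S175 F4181: (145.289,95.984) → (45.618,81.557) → (27.595,82.128) → (199.128,81.230) → (291.698,75.878) → (59.636,51.646) → (145.289,95.984) (closed)

[3] `<polygon>` closed polygon, #008000→score S418 F1523: (7.122,69.781) → (246.059,71.166) → (8.219,15.352) → (207.979,55.415) → (22.447,42.150) → (7.122,69.781) (closed)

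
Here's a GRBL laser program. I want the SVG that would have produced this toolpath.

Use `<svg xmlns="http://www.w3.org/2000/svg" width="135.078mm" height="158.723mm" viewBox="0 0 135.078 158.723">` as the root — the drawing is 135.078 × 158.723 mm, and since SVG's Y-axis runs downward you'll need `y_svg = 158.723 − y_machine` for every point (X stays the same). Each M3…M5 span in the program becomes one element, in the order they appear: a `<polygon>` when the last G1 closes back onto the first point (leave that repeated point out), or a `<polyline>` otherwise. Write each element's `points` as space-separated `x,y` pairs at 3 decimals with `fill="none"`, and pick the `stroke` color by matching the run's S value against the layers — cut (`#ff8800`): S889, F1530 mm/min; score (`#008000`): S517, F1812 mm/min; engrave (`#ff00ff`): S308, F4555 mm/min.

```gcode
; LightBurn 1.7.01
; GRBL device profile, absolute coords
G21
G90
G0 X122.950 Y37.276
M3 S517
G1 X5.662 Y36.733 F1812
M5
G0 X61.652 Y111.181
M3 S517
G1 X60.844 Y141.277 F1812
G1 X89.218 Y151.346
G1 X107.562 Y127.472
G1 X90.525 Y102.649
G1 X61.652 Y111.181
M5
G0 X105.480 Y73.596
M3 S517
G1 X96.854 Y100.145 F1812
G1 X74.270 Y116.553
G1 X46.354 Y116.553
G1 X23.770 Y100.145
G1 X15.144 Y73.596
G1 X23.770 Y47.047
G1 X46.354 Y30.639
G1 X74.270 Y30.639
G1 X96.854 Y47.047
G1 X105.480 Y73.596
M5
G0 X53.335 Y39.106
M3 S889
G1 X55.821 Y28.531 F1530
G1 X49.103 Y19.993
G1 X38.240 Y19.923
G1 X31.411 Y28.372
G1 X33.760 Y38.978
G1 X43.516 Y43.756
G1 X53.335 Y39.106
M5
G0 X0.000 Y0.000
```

<svg xmlns="http://www.w3.org/2000/svg" width="135.078mm" height="158.723mm" viewBox="0 0 135.078 158.723">
  <polyline points="122.950,121.447 5.662,121.990" fill="none" stroke="#008000"/>
  <polygon points="61.652,47.542 60.844,17.446 89.218,7.377 107.562,31.251 90.525,56.074" fill="none" stroke="#008000"/>
  <polygon points="105.480,85.127 96.854,58.578 74.270,42.170 46.354,42.170 23.770,58.578 15.144,85.127 23.770,111.676 46.354,128.084 74.270,128.084 96.854,111.676" fill="none" stroke="#008000"/>
  <polygon points="53.335,119.617 55.821,130.192 49.103,138.730 38.240,138.800 31.411,130.351 33.760,119.745 43.516,114.967" fill="none" stroke="#ff8800"/>
</svg>

y_svg = 158.723 − y_m.

[1] S517→`#008000` (score); open run; points: 122.950,121.447 5.662,121.990

[2] S517→`#008000` (score); closed run; points: 61.652,47.542 60.844,17.446 89.218,7.377 107.562,31.251 90.525,56.074

[3] S517→`#008000` (score); closed run; points: 105.480,85.127 96.854,58.578 74.270,42.170 46.354,42.170 23.770,58.578 15.144,85.127 23.770,111.676 46.354,128.084 74.270,128.084 96.854,111.676

[4] S889→`#ff8800` (cut); closed run; points: 53.335,119.617 55.821,130.192 49.103,138.730 38.240,138.800 31.411,130.351 33.760,119.745 43.516,114.967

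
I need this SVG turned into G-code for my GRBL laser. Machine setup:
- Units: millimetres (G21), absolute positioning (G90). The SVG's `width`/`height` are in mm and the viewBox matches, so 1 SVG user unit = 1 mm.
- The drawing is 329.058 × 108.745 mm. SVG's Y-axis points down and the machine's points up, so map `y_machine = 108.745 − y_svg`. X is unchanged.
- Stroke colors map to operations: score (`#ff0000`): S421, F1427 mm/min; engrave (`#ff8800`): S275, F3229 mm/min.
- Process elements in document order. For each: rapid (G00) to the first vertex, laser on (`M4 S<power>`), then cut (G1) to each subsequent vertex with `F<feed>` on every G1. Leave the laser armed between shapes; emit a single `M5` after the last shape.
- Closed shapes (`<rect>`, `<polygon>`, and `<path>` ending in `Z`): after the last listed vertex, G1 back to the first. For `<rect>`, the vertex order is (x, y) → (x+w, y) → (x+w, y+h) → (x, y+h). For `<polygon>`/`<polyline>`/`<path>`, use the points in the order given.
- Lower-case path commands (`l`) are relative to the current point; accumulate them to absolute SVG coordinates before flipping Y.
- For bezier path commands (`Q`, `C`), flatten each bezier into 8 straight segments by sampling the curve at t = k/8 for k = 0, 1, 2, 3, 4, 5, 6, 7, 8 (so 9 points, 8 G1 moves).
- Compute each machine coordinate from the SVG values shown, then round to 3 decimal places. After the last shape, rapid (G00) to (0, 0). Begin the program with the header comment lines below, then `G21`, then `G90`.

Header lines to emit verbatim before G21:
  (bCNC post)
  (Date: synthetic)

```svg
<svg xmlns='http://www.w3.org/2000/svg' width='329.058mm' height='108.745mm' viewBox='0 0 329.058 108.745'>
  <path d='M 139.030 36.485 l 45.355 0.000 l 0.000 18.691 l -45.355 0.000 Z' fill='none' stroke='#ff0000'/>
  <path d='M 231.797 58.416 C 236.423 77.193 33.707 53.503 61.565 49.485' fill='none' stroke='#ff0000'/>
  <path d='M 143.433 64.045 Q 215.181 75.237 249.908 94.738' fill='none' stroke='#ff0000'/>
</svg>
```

viewBox `0 0 329.058 108.745` with mm width/height → 1 unit = 1 mm. Flip: y_m = 108.745 − y_svg.

**Shape 1** — `<path>` rectangle, stroke `#ff0000` → score (S421, F1427). Machine vertices: (139.030,72.260) → (184.385,72.260) → (184.385,53.569) → (139.030,53.569) → (139.030,72.260). Closed: final G1 returns to the first vertex.

**Shape 2** — `<path>` cubic bezier, stroke `#ff0000` → score (S421, F1427). Control points (SVG): P0=(231.797,58.416), P1=(236.423,77.193), P2=(33.707,53.503), P3=(61.565,49.485); sampled at t=k/8. Machine vertices: (231.797,50.329) → (224.668,45.157) → (203.232,43.238) → (172.622,43.844) → (137.969,46.246) → (104.405,49.717) → (77.062,53.529) → (61.071,56.952) → (61.565,59.260). Open path.

**Shape 3** — `<path>` quadratic bezier, stroke `#ff0000` → score (S421, F1427). Control points (SVG): P0=(143.433,64.045), P1=(215.181,75.237), P2=(249.908,94.738); sampled at t=k/8. Machine vertices: (143.433,44.700) → (160.792,41.772) → (176.993,38.585) → (192.038,35.138) → (205.926,31.431) → (218.657,27.464) → (230.231,23.238) → (240.648,18.752) → (249.908,14.007). Open path.

(bCNC post)
(Date: synthetic)
G21
G90
G00 X139.030 Y72.260
M4 S421
G1 X184.385 Y72.260 F1427
G1 X184.385 Y53.569 F1427
G1 X139.030 Y53.569 F1427
G1 X139.030 Y72.260 F1427
G00 X231.797 Y50.329
M4 S421
G1 X224.668 Y45.157 F1427
G1 X203.232 Y43.238 F1427
G1 X172.622 Y43.844 F1427
G1 X137.969 Y46.246 F1427
G1 X104.405 Y49.717 F1427
G1 X77.062 Y53.529 F1427
G1 X61.071 Y56.952 F1427
G1 X61.565 Y59.260 F1427
G00 X143.433 Y44.700
M4 S421
G1 X160.792 Y41.772 F1427
G1 X176.993 Y38.585 F1427
G1 X192.038 Y35.138 F1427
G1 X205.926 Y31.431 F1427
G1 X218.657 Y27.464 F1427
G1 X230.231 Y23.238 F1427
G1 X240.648 Y18.752 F1427
G1 X249.908 Y14.007 F1427
M5
G00 X0.000 Y0.000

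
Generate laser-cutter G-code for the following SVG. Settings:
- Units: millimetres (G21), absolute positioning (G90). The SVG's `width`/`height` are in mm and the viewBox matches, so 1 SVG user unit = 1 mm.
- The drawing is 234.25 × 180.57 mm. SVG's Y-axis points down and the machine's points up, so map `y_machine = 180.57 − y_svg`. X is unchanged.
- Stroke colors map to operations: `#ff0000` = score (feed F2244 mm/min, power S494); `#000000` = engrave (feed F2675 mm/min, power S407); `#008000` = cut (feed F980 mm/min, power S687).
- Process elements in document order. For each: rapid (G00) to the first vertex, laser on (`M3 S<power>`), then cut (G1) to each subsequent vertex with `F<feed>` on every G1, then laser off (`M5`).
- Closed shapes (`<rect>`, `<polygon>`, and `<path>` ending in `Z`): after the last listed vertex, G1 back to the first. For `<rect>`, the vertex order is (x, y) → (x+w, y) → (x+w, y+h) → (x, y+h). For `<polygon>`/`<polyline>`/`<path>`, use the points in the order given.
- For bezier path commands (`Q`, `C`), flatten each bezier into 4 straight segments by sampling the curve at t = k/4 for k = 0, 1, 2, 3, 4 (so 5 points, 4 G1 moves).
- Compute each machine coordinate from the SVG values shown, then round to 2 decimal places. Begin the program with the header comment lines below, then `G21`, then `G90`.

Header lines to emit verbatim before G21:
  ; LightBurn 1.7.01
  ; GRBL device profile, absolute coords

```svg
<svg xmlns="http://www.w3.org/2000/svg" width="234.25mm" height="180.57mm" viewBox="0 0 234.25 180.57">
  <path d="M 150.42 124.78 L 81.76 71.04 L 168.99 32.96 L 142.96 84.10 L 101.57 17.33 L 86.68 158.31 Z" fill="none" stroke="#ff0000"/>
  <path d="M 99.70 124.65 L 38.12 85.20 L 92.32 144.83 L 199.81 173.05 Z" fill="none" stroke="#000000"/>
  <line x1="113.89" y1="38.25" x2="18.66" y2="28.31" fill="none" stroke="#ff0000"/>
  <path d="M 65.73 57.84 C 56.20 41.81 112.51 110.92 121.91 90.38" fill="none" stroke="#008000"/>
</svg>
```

; LightBurn 1.7.01
; GRBL device profile, absolute coords
G21
G90
G00 X150.42 Y55.79
M3 S494
G1 X81.76 Y109.53 F2244
G1 X168.99 Y147.61 F2244
G1 X142.96 Y96.47 F2244
G1 X101.57 Y163.24 F2244
G1 X86.68 Y22.26 F2244
G1 X150.42 Y55.79 F2244
M5
G00 X99.70 Y55.92
M3 S407
G1 X38.12 Y95.37 F2675
G1 X92.32 Y35.74 F2675
G1 X199.81 Y7.52 F2675
G1 X99.70 Y55.92 F2675
M5
G00 X113.89 Y142.32
M3 S494
G1 X18.66 Y152.26 F2244
M5
G00 X65.73 Y122.73
M3 S687
G1 X69.17 Y121.52 F980
G1 X86.72 Y104.77 F980
G1 X107.83 Y88.86 F980
G1 X121.91 Y90.19 F980
M5

1 u = 1 mm; y_m = 180.57 − y.

[1] `<path>` closed polygon, #ff0000→score S494 F2244: (150.42,55.79) → (81.76,109.53) → (168.99,147.61) → (142.96,96.47) → (101.57,163.24) → (86.68,22.26) → (150.42,55.79) (closed)

[2] `<path>` closed polygon, #000000→engrave S407 F2675: (99.70,55.92) → (38.12,95.37) → (92.32,35.74) → (199.81,7.52) → (99.70,55.92) (closed)

[3] `<line>` line segment, #ff0000→score S494 F2244: (113.89,142.32) → (18.66,152.26)

[4] `<path>` cubic bezier, #008000→cut S687 F980: (65.73,122.73) → (69.17,121.52) → (86.72,104.77) → (107.83,88.86) → (121.91,90.19)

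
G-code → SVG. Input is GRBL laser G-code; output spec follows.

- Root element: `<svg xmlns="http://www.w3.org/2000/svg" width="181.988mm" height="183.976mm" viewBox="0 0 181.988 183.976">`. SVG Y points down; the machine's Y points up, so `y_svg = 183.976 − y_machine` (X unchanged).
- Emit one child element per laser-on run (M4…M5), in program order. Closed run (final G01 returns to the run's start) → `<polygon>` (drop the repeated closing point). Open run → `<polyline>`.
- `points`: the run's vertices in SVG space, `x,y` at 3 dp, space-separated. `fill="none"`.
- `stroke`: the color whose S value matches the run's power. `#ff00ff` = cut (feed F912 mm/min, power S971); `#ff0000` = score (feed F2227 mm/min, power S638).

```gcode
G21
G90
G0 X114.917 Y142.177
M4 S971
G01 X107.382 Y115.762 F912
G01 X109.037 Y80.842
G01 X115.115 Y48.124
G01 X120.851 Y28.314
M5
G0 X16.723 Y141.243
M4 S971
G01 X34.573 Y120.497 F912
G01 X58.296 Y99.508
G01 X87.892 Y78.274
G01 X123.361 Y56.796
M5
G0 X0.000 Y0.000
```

<svg xmlns="http://www.w3.org/2000/svg" width="181.988mm" height="183.976mm" viewBox="0 0 181.988 183.976">
  <polyline points="114.917,41.799 107.382,68.214 109.037,103.134 115.115,135.852 120.851,155.662" fill="none" stroke="#ff00ff"/>
  <polyline points="16.723,42.733 34.573,63.479 58.296,84.468 87.892,105.702 123.361,127.180" fill="none" stroke="#ff00ff"/>
</svg>

Machine Y-up, SVG Y-down with viewBox height 183.976, so y_svg = 183.976 − y_machine; X carries over. Every run uses S971, so all elements get stroke `#ff00ff` (cut).

Run 1: The run is open, so emit a `<polyline>` with points (Y-flipped): 114.917,41.799 107.382,68.214 109.037,103.134 115.115,135.852 120.851,155.662.

Run 2: The run is open, so emit a `<polyline>` with points (Y-flipped): 16.723,42.733 34.573,63.479 58.296,84.468 87.892,105.702 123.361,127.180.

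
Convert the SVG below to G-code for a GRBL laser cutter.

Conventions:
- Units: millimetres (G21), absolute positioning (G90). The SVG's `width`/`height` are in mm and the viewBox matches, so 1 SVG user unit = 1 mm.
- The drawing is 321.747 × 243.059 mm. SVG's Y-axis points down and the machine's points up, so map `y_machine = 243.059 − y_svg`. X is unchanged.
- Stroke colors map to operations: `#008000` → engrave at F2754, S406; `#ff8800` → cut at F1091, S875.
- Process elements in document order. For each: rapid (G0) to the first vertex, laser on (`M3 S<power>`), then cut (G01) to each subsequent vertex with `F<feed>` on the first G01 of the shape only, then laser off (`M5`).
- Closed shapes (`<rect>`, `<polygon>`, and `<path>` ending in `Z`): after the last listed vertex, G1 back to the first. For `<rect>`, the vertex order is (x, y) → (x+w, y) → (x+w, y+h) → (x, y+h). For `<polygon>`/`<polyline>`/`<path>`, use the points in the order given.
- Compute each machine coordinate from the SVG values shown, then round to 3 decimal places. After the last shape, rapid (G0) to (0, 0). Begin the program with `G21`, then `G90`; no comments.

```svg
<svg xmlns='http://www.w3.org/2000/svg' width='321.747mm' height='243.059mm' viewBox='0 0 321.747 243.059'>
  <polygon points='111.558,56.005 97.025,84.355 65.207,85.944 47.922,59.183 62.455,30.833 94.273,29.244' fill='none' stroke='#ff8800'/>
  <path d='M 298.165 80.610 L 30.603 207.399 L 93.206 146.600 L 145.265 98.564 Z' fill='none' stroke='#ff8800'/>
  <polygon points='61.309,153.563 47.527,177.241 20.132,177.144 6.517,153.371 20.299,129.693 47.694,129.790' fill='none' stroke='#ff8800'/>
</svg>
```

G21
G90
G0 X111.558 Y187.054
M3 S875
G01 X97.025 Y158.704 F1091
G01 X65.207 Y157.115
G01 X47.922 Y183.876
G01 X62.455 Y212.226
G01 X94.273 Y213.815
G01 X111.558 Y187.054
M5
G0 X298.165 Y162.449
M3 S875
G01 X30.603 Y35.660 F1091
G01 X93.206 Y96.459
G01 X145.265 Y144.495
G01 X298.165 Y162.449
M5
G0 X61.309 Y89.496
M3 S875
G01 X47.527 Y65.818 F1091
G01 X20.132 Y65.915
G01 X6.517 Y89.688
G01 X20.299 Y113.366
G01 X47.694 Y113.269
G01 X61.309 Y89.496
M5
G0 X0.000 Y0.000

1 u = 1 mm; y_m = 243.059 − y.

[1] `<polygon>` regular polygon, #ff8800→cut S875 F1091: (111.558,187.054) → (97.025,158.704) → (65.207,157.115) → (47.922,183.876) → (62.455,212.226) → (94.273,213.815) → (111.558,187.054) (closed)

[2] `<path>` closed polygon, #ff8800→cut S875 F1091: (298.165,162.449) → (30.603,35.660) → (93.206,96.459) → (145.265,144.495) → (298.165,162.449) (closed)

[3] `<polygon>` regular polygon, #ff8800→cut S875 F1091: (61.309,89.496) → (47.527,65.818) → (20.132,65.915) → (6.517,89.688) → (20.299,113.366) → (47.694,113.269) → (61.309,89.496) (closed)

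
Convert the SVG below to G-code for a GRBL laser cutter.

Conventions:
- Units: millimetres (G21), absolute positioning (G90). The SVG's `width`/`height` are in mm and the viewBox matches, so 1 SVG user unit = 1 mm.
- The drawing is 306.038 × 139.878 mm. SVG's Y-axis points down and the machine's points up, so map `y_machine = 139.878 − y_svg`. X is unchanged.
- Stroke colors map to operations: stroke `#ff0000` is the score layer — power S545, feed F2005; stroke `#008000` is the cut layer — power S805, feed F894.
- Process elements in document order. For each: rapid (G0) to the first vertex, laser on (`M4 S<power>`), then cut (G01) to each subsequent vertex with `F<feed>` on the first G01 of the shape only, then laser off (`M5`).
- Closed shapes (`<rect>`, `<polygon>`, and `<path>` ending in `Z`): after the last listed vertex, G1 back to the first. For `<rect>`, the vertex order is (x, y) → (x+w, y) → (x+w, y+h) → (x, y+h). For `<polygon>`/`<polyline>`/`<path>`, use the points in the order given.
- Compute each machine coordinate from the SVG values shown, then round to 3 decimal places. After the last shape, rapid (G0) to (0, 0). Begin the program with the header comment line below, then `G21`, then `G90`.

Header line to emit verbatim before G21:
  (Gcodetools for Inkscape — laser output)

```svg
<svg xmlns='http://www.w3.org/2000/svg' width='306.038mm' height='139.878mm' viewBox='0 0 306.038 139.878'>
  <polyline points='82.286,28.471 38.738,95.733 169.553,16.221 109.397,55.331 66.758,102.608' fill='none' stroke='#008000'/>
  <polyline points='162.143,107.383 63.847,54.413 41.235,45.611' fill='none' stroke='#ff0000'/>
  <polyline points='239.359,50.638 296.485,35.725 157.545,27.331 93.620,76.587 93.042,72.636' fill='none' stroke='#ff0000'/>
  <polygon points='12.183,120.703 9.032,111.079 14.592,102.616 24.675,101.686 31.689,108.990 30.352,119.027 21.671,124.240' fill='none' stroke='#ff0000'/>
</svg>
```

(Gcodetools for Inkscape — laser output)
G21
G90
G0 X82.286 Y111.407
M4 S805
G01 X38.738 Y44.145 F894
G01 X169.553 Y123.657
G01 X109.397 Y84.547
G01 X66.758 Y37.270
M5
G0 X162.143 Y32.495
M4 S545
G01 X63.847 Y85.465 F2005
G01 X41.235 Y94.267
M5
G0 X239.359 Y89.240
M4 S545
G01 X296.485 Y104.153 F2005
G01 X157.545 Y112.547
G01 X93.620 Y63.291
G01 X93.042 Y67.242
M5
G0 X12.183 Y19.175
M4 S545
G01 X9.032 Y28.799 F2005
G01 X14.592 Y37.262
G01 X24.675 Y38.192
G01 X31.689 Y30.888
G01 X30.352 Y20.851
G01 X21.671 Y15.638
G01 X12.183 Y19.175
M5
G0 X0.000 Y0.000

viewBox `0 0 306.038 139.878` with mm width/height → 1 unit = 1 mm. Flip: y_m = 139.878 − y_svg.

**Shape 1** — `<polyline>` open polyline, stroke `#008000` → cut (S805, F894). Machine vertices: (82.286,111.407) → (38.738,44.145) → (169.553,123.657) → (109.397,84.547) → (66.758,37.270). Open path.

**Shape 2** — `<polyline>` open polyline, stroke `#ff0000` → score (S545, F2005). Machine vertices: (162.143,32.495) → (63.847,85.465) → (41.235,94.267). Open path.

**Shape 3** — `<polyline>` open polyline, stroke `#ff0000` → score (S545, F2005). Machine vertices: (239.359,89.240) → (296.485,104.153) → (157.545,112.547) → (93.620,63.291) → (93.042,67.242). Open path.

**Shape 4** — `<polygon>` regular polygon, stroke `#ff0000` → score (S545, F2005). Machine vertices: (12.183,19.175) → (9.032,28.799) → (14.592,37.262) → (24.675,38.192) → (31.689,30.888) → (30.352,20.851) → (21.671,15.638) → (12.183,19.175). Closed: final G1 returns to the first vertex.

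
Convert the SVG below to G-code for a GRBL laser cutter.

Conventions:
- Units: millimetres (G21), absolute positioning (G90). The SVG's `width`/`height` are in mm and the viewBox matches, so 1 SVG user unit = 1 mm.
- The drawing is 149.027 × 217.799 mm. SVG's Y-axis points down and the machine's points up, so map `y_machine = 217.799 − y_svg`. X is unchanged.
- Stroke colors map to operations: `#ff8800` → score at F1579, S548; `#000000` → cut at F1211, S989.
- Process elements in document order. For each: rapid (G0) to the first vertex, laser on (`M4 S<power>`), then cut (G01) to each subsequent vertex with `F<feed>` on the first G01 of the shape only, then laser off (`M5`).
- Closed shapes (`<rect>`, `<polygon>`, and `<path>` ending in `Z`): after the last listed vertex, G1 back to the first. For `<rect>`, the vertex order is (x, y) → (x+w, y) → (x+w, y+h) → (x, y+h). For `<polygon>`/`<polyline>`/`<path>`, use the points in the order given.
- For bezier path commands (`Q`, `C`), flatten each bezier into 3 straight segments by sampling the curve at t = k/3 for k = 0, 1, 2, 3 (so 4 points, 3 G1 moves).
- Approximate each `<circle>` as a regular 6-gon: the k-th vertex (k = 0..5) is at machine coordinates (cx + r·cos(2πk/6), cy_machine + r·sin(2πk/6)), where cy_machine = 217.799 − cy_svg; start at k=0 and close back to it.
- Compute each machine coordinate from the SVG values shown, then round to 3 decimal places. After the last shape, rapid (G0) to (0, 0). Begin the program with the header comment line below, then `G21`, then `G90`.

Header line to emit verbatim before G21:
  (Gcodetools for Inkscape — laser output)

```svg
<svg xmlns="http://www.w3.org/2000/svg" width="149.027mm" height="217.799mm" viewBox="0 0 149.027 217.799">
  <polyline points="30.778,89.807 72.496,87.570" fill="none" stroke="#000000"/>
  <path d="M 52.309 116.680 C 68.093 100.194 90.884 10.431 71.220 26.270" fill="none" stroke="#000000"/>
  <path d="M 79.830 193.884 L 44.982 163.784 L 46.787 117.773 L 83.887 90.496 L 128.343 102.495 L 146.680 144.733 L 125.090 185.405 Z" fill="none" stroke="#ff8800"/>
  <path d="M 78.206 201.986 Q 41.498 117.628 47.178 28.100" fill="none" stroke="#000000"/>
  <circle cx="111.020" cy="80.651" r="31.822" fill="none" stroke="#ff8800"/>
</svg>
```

(Gcodetools for Inkscape — laser output)
G21
G90
G0 X30.778 Y127.992
M4 S989
G01 X72.496 Y130.229 F1211
M5
G0 X52.309 Y101.119
M4 S989
G01 X68.597 Y135.406 F1211
G01 X78.564 Y178.792
G01 X71.220 Y191.529
M5
G0 X79.830 Y23.915
M4 S548
G01 X44.982 Y54.015 F1579
G01 X46.787 Y100.026
G01 X83.887 Y127.303
G01 X128.343 Y115.304
G01 X146.680 Y73.066
G01 X125.090 Y32.394
G01 X79.830 Y23.915
M5
G0 X78.206 Y15.813
M4 S989
G01 X58.444 Y72.626 F1211
G01 X48.101 Y130.588
G01 X47.178 Y189.699
M5
G0 X142.842 Y137.148
M4 S548
G01 X126.931 Y164.707 F1579
G01 X95.109 Y164.707
G01 X79.198 Y137.148
G01 X95.109 Y109.589
G01 X126.931 Y109.589
G01 X142.842 Y137.148
M5
G0 X0.000 Y0.000

viewBox `0 0 149.027 217.799` with mm width/height → 1 unit = 1 mm. Flip: y_m = 217.799 − y_svg.

**Shape 1** — `<polyline>` line segment, stroke `#000000` → cut (S989, F1211). Machine vertices: (30.778,127.992) → (72.496,130.229). Open path.

**Shape 2** — `<path>` cubic bezier, stroke `#000000` → cut (S989, F1211). Control points (SVG): P0=(52.309,116.680), P1=(68.093,100.194), P2=(90.884,10.431), P3=(71.220,26.270); sampled at t=k/3. Machine vertices: (52.309,101.119) → (68.597,135.406) → (78.564,178.792) → (71.220,191.529). Open path.

**Shape 3** — `<path>` regular polygon, stroke `#ff8800` → score (S548, F1579). Machine vertices: (79.830,23.915) → (44.982,54.015) → (46.787,100.026) → (83.887,127.303) → (128.343,115.304) → (146.680,73.066) → (125.090,32.394) → (79.830,23.915). Closed: final G1 returns to the first vertex.

**Shape 4** — `<path>` quadratic bezier, stroke `#000000` → cut (S989, F1211). Control points (SVG): P0=(78.206,201.986), P1=(41.498,117.628), P2=(47.178,28.100); sampled at t=k/3. Machine vertices: (78.206,15.813) → (58.444,72.626) → (48.101,130.588) → (47.178,189.699). Open path.

**Shape 5** — `<circle>` circle, stroke `#ff8800` → score (S548, F1579). Machine vertices: (142.842,137.148) → (126.931,164.707) → (95.109,164.707) → (79.198,137.148) → (95.109,109.589) → (126.931,109.589) → (142.842,137.148). Closed: final G1 returns to the first vertex.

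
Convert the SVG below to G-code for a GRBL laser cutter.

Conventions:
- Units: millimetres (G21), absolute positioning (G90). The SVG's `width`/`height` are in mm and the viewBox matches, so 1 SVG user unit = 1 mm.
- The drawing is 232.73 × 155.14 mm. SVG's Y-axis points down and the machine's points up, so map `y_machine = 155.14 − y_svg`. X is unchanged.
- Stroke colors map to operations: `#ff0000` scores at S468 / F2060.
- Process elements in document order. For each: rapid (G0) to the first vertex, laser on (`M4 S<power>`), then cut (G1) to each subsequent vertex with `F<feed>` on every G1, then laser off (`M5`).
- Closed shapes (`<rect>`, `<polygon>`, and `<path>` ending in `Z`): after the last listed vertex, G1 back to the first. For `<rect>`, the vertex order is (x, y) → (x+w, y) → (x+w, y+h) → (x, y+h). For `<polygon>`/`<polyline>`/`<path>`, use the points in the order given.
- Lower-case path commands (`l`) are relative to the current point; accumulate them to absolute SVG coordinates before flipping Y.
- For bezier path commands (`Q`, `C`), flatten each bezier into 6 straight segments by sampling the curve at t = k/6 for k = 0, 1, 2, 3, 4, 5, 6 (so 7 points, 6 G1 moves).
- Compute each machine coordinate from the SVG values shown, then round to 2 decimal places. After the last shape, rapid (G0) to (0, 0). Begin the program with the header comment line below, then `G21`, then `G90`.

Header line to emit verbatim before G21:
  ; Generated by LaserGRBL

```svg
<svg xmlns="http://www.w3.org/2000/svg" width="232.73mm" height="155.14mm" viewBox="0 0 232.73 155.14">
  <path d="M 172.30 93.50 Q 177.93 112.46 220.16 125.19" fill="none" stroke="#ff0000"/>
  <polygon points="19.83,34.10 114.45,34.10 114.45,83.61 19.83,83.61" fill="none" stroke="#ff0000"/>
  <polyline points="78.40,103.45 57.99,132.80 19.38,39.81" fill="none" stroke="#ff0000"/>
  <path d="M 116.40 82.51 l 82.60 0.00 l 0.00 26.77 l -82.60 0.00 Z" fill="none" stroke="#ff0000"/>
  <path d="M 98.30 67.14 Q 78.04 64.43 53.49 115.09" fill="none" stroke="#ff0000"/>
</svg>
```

viewBox `0 0 232.73 155.14` with mm width/height → 1 unit = 1 mm. Flip: y_m = 155.14 − y_svg.

**Shape 1** — `<path>` quadratic bezier, stroke `#ff0000` → score (S468, F2060). Control points (SVG): P0=(172.30,93.50), P1=(177.93,112.46), P2=(220.16,125.19); sampled at t=k/6. Machine vertices: (172.30,61.64) → (175.19,55.49) → (180.12,49.69) → (187.08,44.24) → (196.07,39.13) → (207.10,34.37) → (220.16,29.95). Open path.

**Shape 2** — `<polygon>` rectangle, stroke `#ff0000` → score (S468, F2060). Machine vertices: (19.83,121.04) → (114.45,121.04) → (114.45,71.53) → (19.83,71.53) → (19.83,121.04). Closed: final G1 returns to the first vertex.

**Shape 3** — `<polyline>` open polyline, stroke `#ff0000` → score (S468, F2060). Machine vertices: (78.40,51.69) → (57.99,22.34) → (19.38,115.33). Open path.

**Shape 4** — `<path>` rectangle, stroke `#ff0000` → score (S468, F2060). Machine vertices: (116.40,72.63) → (199.00,72.63) → (199.00,45.86) → (116.40,45.86) → (116.40,72.63). Closed: final G1 returns to the first vertex.

**Shape 5** — `<path>` quadratic bezier, stroke `#ff0000` → score (S468, F2060). Control points (SVG): P0=(98.30,67.14), P1=(78.04,64.43), P2=(53.49,115.09); sampled at t=k/6. Machine vertices: (98.30,88.00) → (91.43,87.42) → (84.32,83.88) → (76.97,77.37) → (69.38,67.89) → (61.55,55.45) → (53.49,40.05). Open path.

; Generated by LaserGRBL
G21
G90
G0 X172.30 Y61.64
M4 S468
G1 X175.19 Y55.49 F2060
G1 X180.12 Y49.69 F2060
G1 X187.08 Y44.24 F2060
G1 X196.07 Y39.13 F2060
G1 X207.10 Y34.37 F2060
G1 X220.16 Y29.95 F2060
M5
G0 X19.83 Y121.04
M4 S468
G1 X114.45 Y121.04 F2060
G1 X114.45 Y71.53 F2060
G1 X19.83 Y71.53 F2060
G1 X19.83 Y121.04 F2060
M5
G0 X78.40 Y51.69
M4 S468
G1 X57.99 Y22.34 F2060
G1 X19.38 Y115.33 F2060
M5
G0 X116.40 Y72.63
M4 S468
G1 X199.00 Y72.63 F2060
G1 X199.00 Y45.86 F2060
G1 X116.40 Y45.86 F2060
G1 X116.40 Y72.63 F2060
M5
G0 X98.30 Y88.00
M4 S468
G1 X91.43 Y87.42 F2060
G1 X84.32 Y83.88 F2060
G1 X76.97 Y77.37 F2060
G1 X69.38 Y67.89 F2060
G1 X61.55 Y55.45 F2060
G1 X53.49 Y40.05 F2060
M5
G0 X0.00 Y0.00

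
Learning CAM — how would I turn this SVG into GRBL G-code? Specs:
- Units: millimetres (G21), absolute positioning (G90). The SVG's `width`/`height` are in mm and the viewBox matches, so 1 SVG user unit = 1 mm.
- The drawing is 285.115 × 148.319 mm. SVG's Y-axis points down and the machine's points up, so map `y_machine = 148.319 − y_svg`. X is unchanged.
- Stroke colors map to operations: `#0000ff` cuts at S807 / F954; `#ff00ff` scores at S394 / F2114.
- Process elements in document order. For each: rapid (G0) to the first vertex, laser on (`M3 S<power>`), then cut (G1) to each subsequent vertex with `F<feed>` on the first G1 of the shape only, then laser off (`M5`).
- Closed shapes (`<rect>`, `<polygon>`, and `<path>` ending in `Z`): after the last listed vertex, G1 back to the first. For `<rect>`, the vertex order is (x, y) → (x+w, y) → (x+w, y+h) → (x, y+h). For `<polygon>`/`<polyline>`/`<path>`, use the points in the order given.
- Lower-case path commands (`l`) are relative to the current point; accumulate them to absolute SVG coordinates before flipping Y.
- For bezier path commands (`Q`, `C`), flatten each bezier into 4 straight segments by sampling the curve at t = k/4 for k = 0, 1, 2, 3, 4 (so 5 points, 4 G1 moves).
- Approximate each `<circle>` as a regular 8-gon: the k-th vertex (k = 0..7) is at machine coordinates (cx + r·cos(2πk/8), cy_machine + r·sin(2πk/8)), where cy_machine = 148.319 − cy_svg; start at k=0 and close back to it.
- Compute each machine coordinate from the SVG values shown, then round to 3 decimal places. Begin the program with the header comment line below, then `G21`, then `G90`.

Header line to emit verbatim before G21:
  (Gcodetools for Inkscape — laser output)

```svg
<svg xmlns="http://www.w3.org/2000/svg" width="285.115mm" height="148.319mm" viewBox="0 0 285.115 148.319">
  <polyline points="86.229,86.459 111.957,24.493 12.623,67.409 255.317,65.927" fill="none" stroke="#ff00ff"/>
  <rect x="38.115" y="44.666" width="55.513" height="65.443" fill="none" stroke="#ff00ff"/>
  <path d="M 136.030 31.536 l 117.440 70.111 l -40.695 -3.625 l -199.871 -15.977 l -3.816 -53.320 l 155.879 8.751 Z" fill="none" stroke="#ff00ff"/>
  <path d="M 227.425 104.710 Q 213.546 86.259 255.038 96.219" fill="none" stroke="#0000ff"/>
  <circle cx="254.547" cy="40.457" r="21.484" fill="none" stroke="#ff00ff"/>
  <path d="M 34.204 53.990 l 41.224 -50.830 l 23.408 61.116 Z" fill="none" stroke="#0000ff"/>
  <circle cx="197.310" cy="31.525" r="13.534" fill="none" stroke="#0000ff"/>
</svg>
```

viewBox `0 0 285.115 148.319` with mm width/height → 1 unit = 1 mm. Flip: y_m = 148.319 − y_svg.

**Shape 1** — `<polyline>` open polyline, stroke `#ff00ff` → score (S394, F2114). Machine vertices: (86.229,61.860) → (111.957,123.826) → (12.623,80.910) → (255.317,82.392). Open path.

**Shape 2** — `<rect>` rectangle, stroke `#ff00ff` → score (S394, F2114). Machine vertices: (38.115,103.653) → (93.628,103.653) → (93.628,38.210) → (38.115,38.210) → (38.115,103.653). Closed: final G1 returns to the first vertex.

**Shape 3** — `<path>` closed polygon, stroke `#ff00ff` → score (S394, F2114). Machine vertices: (136.030,116.783) → (253.470,46.672) → (212.775,50.297) → (12.904,66.274) → (9.088,119.594) → (164.967,110.843) → (136.030,116.783). Closed: final G1 returns to the first vertex.

**Shape 4** — `<path>` quadratic bezier, stroke `#0000ff` → cut (S807, F954). Control points (SVG): P0=(227.425,104.710), P1=(213.546,86.259), P2=(255.038,96.219); sampled at t=k/4. Machine vertices: (227.425,43.609) → (223.946,51.059) → (227.389,54.957) → (237.753,55.304) → (255.038,52.100). Open path.

**Shape 5** — `<circle>` circle, stroke `#ff00ff` → score (S394, F2114). Machine vertices: (276.031,107.862) → (269.738,123.053) → (254.547,129.346) → (239.356,123.053) → (233.063,107.862) → (239.356,92.671) → (254.547,86.378) → (269.738,92.671) → (276.031,107.862). Closed: final G1 returns to the first vertex.

**Shape 6** — `<path>` regular polygon, stroke `#0000ff` → cut (S807, F954). Machine vertices: (34.204,94.329) → (75.428,145.159) → (98.836,84.043) → (34.204,94.329). Closed: final G1 returns to the first vertex.

**Shape 7** — `<circle>` circle, stroke `#0000ff` → cut (S807, F954). Machine vertices: (210.844,116.794) → (206.880,126.364) → (197.310,130.328) → (187.740,126.364) → (183.776,116.794) → (187.740,107.224) → (197.310,103.260) → (206.880,107.224) → (210.844,116.794). Closed: final G1 returns to the first vertex.

(Gcodetools for Inkscape — laser output)
G21
G90
G0 X86.229 Y61.860
M3 S394
G1 X111.957 Y123.826 F2114
G1 X12.623 Y80.910
G1 X255.317 Y82.392
M5
G0 X38.115 Y103.653
M3 S394
G1 X93.628 Y103.653 F2114
G1 X93.628 Y38.210
G1 X38.115 Y38.210
G1 X38.115 Y103.653
M5
G0 X136.030 Y116.783
M3 S394
G1 X253.470 Y46.672 F2114
G1 X212.775 Y50.297
G1 X12.904 Y66.274
G1 X9.088 Y119.594
G1 X164.967 Y110.843
G1 X136.030 Y116.783
M5
G0 X227.425 Y43.609
M3 S807
G1 X223.946 Y51.059 F954
G1 X227.389 Y54.957
G1 X237.753 Y55.304
G1 X255.038 Y52.100
M5
G0 X276.031 Y107.862
M3 S394
G1 X269.738 Y123.053 F2114
G1 X254.547 Y129.346
G1 X239.356 Y123.053
G1 X233.063 Y107.862
G1 X239.356 Y92.671
G1 X254.547 Y86.378
G1 X269.738 Y92.671
G1 X276.031 Y107.862
M5
G0 X34.204 Y94.329
M3 S807
G1 X75.428 Y145.159 F954
G1 X98.836 Y84.043
G1 X34.204 Y94.329
M5
G0 X210.844 Y116.794
M3 S807
G1 X206.880 Y126.364 F954
G1 X197.310 Y130.328
G1 X187.740 Y126.364
G1 X183.776 Y116.794
G1 X187.740 Y107.224
G1 X197.310 Y103.260
G1 X206.880 Y107.224
G1 X210.844 Y116.794
M5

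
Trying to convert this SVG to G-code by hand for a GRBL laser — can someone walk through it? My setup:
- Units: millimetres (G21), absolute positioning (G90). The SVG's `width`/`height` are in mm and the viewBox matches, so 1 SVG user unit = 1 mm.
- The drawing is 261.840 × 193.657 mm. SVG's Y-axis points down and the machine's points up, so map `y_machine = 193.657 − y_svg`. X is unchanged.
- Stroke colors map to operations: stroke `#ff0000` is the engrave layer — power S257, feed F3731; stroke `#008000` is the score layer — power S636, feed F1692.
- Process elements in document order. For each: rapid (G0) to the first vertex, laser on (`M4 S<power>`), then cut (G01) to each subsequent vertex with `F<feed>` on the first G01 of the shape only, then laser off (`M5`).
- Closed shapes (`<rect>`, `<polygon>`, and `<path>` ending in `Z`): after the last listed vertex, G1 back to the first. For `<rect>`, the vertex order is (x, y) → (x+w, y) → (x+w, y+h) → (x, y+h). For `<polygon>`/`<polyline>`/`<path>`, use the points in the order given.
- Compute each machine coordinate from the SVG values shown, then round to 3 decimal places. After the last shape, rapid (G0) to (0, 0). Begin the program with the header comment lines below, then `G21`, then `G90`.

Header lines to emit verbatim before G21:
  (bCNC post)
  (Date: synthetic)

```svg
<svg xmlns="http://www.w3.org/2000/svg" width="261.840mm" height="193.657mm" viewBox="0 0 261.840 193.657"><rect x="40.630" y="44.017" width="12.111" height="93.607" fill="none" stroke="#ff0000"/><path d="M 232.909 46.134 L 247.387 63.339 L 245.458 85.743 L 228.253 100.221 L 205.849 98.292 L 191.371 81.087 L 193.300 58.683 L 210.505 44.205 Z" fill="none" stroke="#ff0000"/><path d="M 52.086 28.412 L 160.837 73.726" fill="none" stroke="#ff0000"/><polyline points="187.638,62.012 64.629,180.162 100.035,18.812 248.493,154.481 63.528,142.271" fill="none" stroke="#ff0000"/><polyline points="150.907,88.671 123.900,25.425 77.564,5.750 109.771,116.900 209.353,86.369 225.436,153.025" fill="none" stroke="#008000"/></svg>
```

(bCNC post)
(Date: synthetic)
G21
G90
G0 X40.630 Y149.640
M4 S257
G01 X52.741 Y149.640 F3731
G01 X52.741 Y56.033
G01 X40.630 Y56.033
G01 X40.630 Y149.640
M5
G0 X232.909 Y147.523
M4 S257
G01 X247.387 Y130.318 F3731
G01 X245.458 Y107.914
G01 X228.253 Y93.436
G01 X205.849 Y95.365
G01 X191.371 Y112.570
G01 X193.300 Y134.974
G01 X210.505 Y149.452
G01 X232.909 Y147.523
M5
G0 X52.086 Y165.245
M4 S257
G01 X160.837 Y119.931 F3731
M5
G0 X187.638 Y131.645
M4 S257
G01 X64.629 Y13.495 F3731
G01 X100.035 Y174.845
G01 X248.493 Y39.176
G01 X63.528 Y51.386
M5
G0 X150.907 Y104.986
M4 S636
G01 X123.900 Y168.232 F1692
G01 X77.564 Y187.907
G01 X109.771 Y76.757
G01 X209.353 Y107.288
G01 X225.436 Y40.632
M5
G0 X0.000 Y0.000

viewBox `0 0 261.840 193.657` with mm width/height → 1 unit = 1 mm. Flip: y_m = 193.657 − y_svg.

**Shape 1** — `<rect>` rectangle, stroke `#ff0000` → engrave (S257, F3731). Machine vertices: (40.630,149.640) → (52.741,149.640) → (52.741,56.033) → (40.630,56.033) → (40.630,149.640). Closed: final G1 returns to the first vertex.

**Shape 2** — `<path>` regular polygon, stroke `#ff0000` → engrave (S257, F3731). Machine vertices: (232.909,147.523) → (247.387,130.318) → (245.458,107.914) → (228.253,93.436) → (205.849,95.365) → (191.371,112.570) → (193.300,134.974) → (210.505,149.452) → (232.909,147.523). Closed: final G1 returns to the first vertex.

**Shape 3** — `<path>` line segment, stroke `#ff0000` → engrave (S257, F3731). Machine vertices: (52.086,165.245) → (160.837,119.931). Open path.

**Shape 4** — `<polyline>` open polyline, stroke `#ff0000` → engrave (S257, F3731). Machine vertices: (187.638,131.645) → (64.629,13.495) → (100.035,174.845) → (248.493,39.176) → (63.528,51.386). Open path.

**Shape 5** — `<polyline>` open polyline, stroke `#008000` → score (S636, F1692). Machine vertices: (150.907,104.986) → (123.900,168.232) → (77.564,187.907) → (109.771,76.757) → (209.353,107.288) → (225.436,40.632). Open path.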